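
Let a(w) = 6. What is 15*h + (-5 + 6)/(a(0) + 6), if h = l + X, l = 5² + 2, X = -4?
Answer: 4141/12 ≈ 345.08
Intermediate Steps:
l = 27 (l = 25 + 2 = 27)
h = 23 (h = 27 - 4 = 23)
15*h + (-5 + 6)/(a(0) + 6) = 15*23 + (-5 + 6)/(6 + 6) = 345 + 1/12 = 4141/12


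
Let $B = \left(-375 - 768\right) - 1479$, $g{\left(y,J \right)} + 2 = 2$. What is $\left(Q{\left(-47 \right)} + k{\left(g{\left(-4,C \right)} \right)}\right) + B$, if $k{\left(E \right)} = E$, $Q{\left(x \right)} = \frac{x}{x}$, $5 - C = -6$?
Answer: $-2621$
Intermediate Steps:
$C = 11$ ($C = 5 - -6 = 5 + 6 = 11$)
$g{\left(y,J \right)} = 0$ ($g{\left(y,J \right)} = -2 + 2 = 0$)
$Q{\left(x \right)} = 1$
$B = -2622$ ($B = -1143 - 1479 = -2622$)
$\left(Q{\left(-47 \right)} + k{\left(g{\left(-4,C \right)} \right)}\right) + B = \left(1 + 0\right) - 2622 = 1 - 2622 = -2621$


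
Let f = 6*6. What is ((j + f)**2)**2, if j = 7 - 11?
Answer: 1048576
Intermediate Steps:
f = 36
j = -4
((j + f)**2)**2 = ((-4 + 36)**2)**2 = (32**2)**2 = 1024**2 = 1048576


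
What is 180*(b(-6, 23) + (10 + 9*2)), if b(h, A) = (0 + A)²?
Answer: 100260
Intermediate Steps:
b(h, A) = A²
180*(b(-6, 23) + (10 + 9*2)) = 180*(23² + (10 + 9*2)) = 180*(529 + (10 + 18)) = 180*(529 + 28) = 180*557 = 100260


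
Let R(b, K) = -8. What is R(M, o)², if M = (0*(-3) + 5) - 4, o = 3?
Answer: 64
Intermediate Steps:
M = 1 (M = (0 + 5) - 4 = 5 - 4 = 1)
R(M, o)² = (-8)² = 64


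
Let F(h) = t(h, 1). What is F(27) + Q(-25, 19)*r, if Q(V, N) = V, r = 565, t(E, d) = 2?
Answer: -14123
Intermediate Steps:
F(h) = 2
F(27) + Q(-25, 19)*r = 2 - 25*565 = 2 - 14125 = -14123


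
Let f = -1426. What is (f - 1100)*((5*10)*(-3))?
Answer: 378900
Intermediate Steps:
(f - 1100)*((5*10)*(-3)) = (-1426 - 1100)*((5*10)*(-3)) = -126300*(-3) = -2526*(-150) = 378900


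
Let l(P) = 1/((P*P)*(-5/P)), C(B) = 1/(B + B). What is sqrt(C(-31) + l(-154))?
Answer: I*sqrt(2112495)/11935 ≈ 0.12178*I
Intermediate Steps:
C(B) = 1/(2*B)
l(P) = -1/(5*P) (l(P) = 1/(P**2*(-5/P)) = 1/(-5*P) = -1/(5*P))
sqrt(C(-31) + l(-154)) = sqrt((1/2)/(-31) - 1/5/(-154)) = sqrt((1/2)*(-1/31) - 1/5*(-1/154)) = sqrt(-1/62 + 1/770) = sqrt(-177/11935) = I*sqrt(2112495)/11935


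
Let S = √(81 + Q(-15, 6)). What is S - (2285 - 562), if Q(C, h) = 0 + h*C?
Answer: -1723 + 3*I ≈ -1723.0 + 3.0*I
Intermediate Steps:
Q(C, h) = C*h (Q(C, h) = 0 + C*h = C*h)
S = 3*I (S = √(81 - 15*6) = √(81 - 90) = √(-9) = 3*I ≈ 3.0*I)
S - (2285 - 562) = 3*I - (2285 - 562) = 3*I - 1*1723 = 3*I - 1723 = -1723 + 3*I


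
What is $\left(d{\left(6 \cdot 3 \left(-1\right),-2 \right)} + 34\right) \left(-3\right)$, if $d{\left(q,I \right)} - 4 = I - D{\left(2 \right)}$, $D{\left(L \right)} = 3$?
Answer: $-99$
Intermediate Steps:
$d{\left(q,I \right)} = 1 + I$ ($d{\left(q,I \right)} = 4 + \left(I - 3\right) = 4 + \left(-3 + I\right) = 1 + I$)
$\left(d{\left(6 \cdot 3 \left(-1\right),-2 \right)} + 34\right) \left(-3\right) = \left(\left(1 - 2\right) + 34\right) \left(-3\right) = \left(-1 + 34\right) \left(-3\right) = 33 \left(-3\right) = -99$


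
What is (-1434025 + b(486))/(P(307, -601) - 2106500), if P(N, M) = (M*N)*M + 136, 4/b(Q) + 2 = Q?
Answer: -57839008/4387554501 ≈ -0.013183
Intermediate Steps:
b(Q) = 4/(-2 + Q)
P(N, M) = 136 + N*M**2 (P(N, M) = N*M**2 + 136 = 136 + N*M**2)
(-1434025 + b(486))/(P(307, -601) - 2106500) = (-1434025 + 4/(-2 + 486))/((136 + 307*(-601)**2) - 2106500) = (-1434025 + 4/484)/((136 + 307*361201) - 2106500) = (-1434025 + 4*(1/484))/((136 + 110888707) - 2106500) = (-1434025 + 1/121)/(110888843 - 2106500) = -173517024/121/108782343 = -173517024/121*1/108782343 = -57839008/4387554501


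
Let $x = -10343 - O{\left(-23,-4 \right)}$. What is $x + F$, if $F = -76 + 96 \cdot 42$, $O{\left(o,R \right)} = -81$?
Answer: $-6306$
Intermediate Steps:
$F = 3956$ ($F = -76 + 4032 = 3956$)
$x = -10262$ ($x = -10343 - -81 = -10343 + 81 = -10262$)
$x + F = -10262 + 3956 = -6306$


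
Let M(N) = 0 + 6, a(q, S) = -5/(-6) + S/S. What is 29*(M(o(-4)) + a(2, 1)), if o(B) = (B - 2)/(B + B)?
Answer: 1363/6 ≈ 227.17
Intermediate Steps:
o(B) = (-2 + B)/(2*B) (o(B) = (-2 + B)/((2*B)) = (-2 + B)*(1/(2*B)) = (-2 + B)/(2*B))
a(q, S) = 11/6 (a(q, S) = -5*(-⅙) + 1 = ⅚ + 1 = 11/6)
M(N) = 6
29*(M(o(-4)) + a(2, 1)) = 29*(6 + 11/6) = 29*(47/6) = 1363/6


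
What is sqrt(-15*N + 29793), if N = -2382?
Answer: sqrt(65523) ≈ 255.97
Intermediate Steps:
sqrt(-15*N + 29793) = sqrt(-15*(-2382) + 29793) = sqrt(35730 + 29793) = sqrt(65523)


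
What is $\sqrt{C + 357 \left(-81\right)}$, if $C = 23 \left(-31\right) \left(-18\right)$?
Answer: $3 i \sqrt{1787} \approx 126.82 i$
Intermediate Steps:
$C = 12834$ ($C = \left(-713\right) \left(-18\right) = 12834$)
$\sqrt{C + 357 \left(-81\right)} = \sqrt{12834 + 357 \left(-81\right)} = \sqrt{12834 - 28917} = \sqrt{-16083} = 3 i \sqrt{1787}$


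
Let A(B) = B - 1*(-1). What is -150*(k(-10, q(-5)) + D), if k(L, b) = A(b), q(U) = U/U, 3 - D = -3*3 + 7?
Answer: -1050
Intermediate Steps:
D = 5 (D = 3 - (-3*3 + 7) = 3 - (-9 + 7) = 3 - 1*(-2) = 3 + 2 = 5)
A(B) = 1 + B (A(B) = B + 1 = 1 + B)
q(U) = 1
k(L, b) = 1 + b
-150*(k(-10, q(-5)) + D) = -150*((1 + 1) + 5) = -150*(2 + 5) = -150*7 = -1050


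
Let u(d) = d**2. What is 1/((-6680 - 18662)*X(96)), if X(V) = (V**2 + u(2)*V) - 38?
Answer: -1/242320204 ≈ -4.1268e-9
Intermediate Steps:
X(V) = -38 + V**2 + 4*V (X(V) = (V**2 + 2**2*V) - 38 = (V**2 + 4*V) - 38 = -38 + V**2 + 4*V)
1/((-6680 - 18662)*X(96)) = 1/((-6680 - 18662)*(-38 + 96**2 + 4*96)) = 1/((-25342)*(-38 + 9216 + 384)) = -1/25342/9562 = -1/25342*1/9562 = -1/242320204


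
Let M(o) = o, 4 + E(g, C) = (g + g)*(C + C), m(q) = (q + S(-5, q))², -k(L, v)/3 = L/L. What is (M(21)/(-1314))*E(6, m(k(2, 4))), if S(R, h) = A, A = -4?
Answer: -4102/219 ≈ -18.731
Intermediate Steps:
k(L, v) = -3 (k(L, v) = -3*L/L = -3*1 = -3)
S(R, h) = -4
m(q) = (-4 + q)² (m(q) = (q - 4)² = (-4 + q)²)
E(g, C) = -4 + 4*C*g (E(g, C) = -4 + (g + g)*(C + C) = -4 + (2*g)*(2*C) = -4 + 4*C*g)
(M(21)/(-1314))*E(6, m(k(2, 4))) = (21/(-1314))*(-4 + 4*(-4 - 3)²*6) = (21*(-1/1314))*(-4 + 4*(-7)²*6) = -7*(-4 + 4*49*6)/438 = -7*(-4 + 1176)/438 = -7/438*1172 = -4102/219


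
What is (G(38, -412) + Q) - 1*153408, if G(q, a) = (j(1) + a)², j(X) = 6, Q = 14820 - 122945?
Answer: -96697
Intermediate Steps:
Q = -108125
G(q, a) = (6 + a)²
(G(38, -412) + Q) - 1*153408 = ((6 - 412)² - 108125) - 1*153408 = ((-406)² - 108125) - 153408 = (164836 - 108125) - 153408 = 56711 - 153408 = -96697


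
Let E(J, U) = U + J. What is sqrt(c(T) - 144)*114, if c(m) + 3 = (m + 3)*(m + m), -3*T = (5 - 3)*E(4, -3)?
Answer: 38*I*sqrt(1351) ≈ 1396.7*I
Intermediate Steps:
E(J, U) = J + U
T = -2/3 (T = -(5 - 3)*(4 - 3)/3 = -2/3 ≈ -0.66667)
c(m) = -3 + 2*m*(3 + m) (c(m) = -3 + (m + 3)*(m + m) = -3 + (3 + m)*(2*m) = -3 + 2*m*(3 + m))
sqrt(c(T) - 144)*114 = sqrt((-3 + 2*(-2/3)**2 + 6*(-2/3)) - 144)*114 = sqrt((-3 + 2*(4/9) - 4) - 144)*114 = sqrt((-3 + 8/9 - 4) - 144)*114 = sqrt(-55/9 - 144)*114 = sqrt(-1351/9)*114 = (I*sqrt(1351)/3)*114 = 38*I*sqrt(1351)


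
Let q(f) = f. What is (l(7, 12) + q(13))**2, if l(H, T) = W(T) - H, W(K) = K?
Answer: 324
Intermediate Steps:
l(H, T) = T - H
(l(7, 12) + q(13))**2 = ((12 - 1*7) + 13)**2 = ((12 - 7) + 13)**2 = (5 + 13)**2 = 18**2 = 324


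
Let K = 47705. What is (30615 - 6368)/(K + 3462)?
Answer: 24247/51167 ≈ 0.47388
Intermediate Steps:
(30615 - 6368)/(K + 3462) = (30615 - 6368)/(47705 + 3462) = 24247/51167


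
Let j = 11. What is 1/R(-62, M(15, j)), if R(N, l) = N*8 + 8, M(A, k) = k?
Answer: -1/488 ≈ -0.0020492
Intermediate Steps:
R(N, l) = 8 + 8*N (R(N, l) = 8*N + 8 = 8 + 8*N)
1/R(-62, M(15, j)) = 1/(8 + 8*(-62)) = 1/(8 - 496) = 1/(-488) = -1/488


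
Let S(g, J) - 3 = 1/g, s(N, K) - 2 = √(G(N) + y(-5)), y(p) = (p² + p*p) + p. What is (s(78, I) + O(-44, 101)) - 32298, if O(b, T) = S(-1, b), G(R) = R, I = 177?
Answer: -32294 + √123 ≈ -32283.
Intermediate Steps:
y(p) = p + 2*p² (y(p) = (p² + p²) + p = 2*p² + p = p + 2*p²)
s(N, K) = 2 + √(45 + N) (s(N, K) = 2 + √(N - 5*(1 + 2*(-5))) = 2 + √(N - 5*(1 - 10)) = 2 + √(N - 5*(-9)) = 2 + √(N + 45) = 2 + √(45 + N))
S(g, J) = 3 + 1/g
O(b, T) = 2 (O(b, T) = 3 + 1/(-1) = 3 - 1 = 2)
(s(78, I) + O(-44, 101)) - 32298 = ((2 + √(45 + 78)) + 2) - 32298 = ((2 + √123) + 2) - 32298 = (4 + √123) - 32298 = -32294 + √123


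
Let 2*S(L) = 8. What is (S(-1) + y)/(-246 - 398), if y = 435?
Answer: -439/644 ≈ -0.68168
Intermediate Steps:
S(L) = 4 (S(L) = (½)*8 = 4)
(S(-1) + y)/(-246 - 398) = (4 + 435)/(-246 - 398) = 439/(-644) = 439*(-1/644) = -439/644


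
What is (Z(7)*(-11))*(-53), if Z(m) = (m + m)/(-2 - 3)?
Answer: -8162/5 ≈ -1632.4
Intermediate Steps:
Z(m) = -2*m/5 (Z(m) = (2*m)/(-5) = (2*m)*(-⅕) = -2*m/5)
(Z(7)*(-11))*(-53) = (-⅖*7*(-11))*(-53) = -14/5*(-11)*(-53) = (154/5)*(-53) = -8162/5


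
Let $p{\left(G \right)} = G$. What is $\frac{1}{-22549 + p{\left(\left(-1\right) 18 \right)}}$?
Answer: $- \frac{1}{22567} \approx -4.4313 \cdot 10^{-5}$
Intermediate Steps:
$\frac{1}{-22549 + p{\left(\left(-1\right) 18 \right)}} = \frac{1}{-22549 - 18} = \frac{1}{-22567} = - \frac{1}{22567}$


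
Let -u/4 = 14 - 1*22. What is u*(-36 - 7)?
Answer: -1376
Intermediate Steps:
u = 32 (u = -4*(14 - 1*22) = -4*(14 - 22) = -4*(-8) = 32)
u*(-36 - 7) = 32*(-36 - 7) = 32*(-43) = -1376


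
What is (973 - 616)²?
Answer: 127449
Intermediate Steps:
(973 - 616)² = 357² = 127449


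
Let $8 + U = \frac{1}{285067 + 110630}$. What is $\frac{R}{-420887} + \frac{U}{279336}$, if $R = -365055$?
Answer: $\frac{40349079208660535}{46521657474689304} \approx 0.86732$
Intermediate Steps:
$U = - \frac{3165575}{395697}$ ($U = -8 + \frac{1}{285067 + 110630} = -8 + \frac{1}{395697} = - \frac{3165575}{395697} \approx -8.0$)
$\frac{R}{-420887} + \frac{U}{279336} = - \frac{365055}{-420887} - \frac{3165575}{395697 \cdot 279336} = \left(-365055\right) \left(- \frac{1}{420887}\right) - \frac{3165575}{110532417192} = \frac{365055}{420887} - \frac{3165575}{110532417192} = \frac{40349079208660535}{46521657474689304}$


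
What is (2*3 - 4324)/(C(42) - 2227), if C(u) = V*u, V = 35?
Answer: 4318/757 ≈ 5.7041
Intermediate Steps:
C(u) = 35*u
(2*3 - 4324)/(C(42) - 2227) = (2*3 - 4324)/(35*42 - 2227) = (6 - 4324)/(1470 - 2227) = -4318/(-757) = -4318*(-1/757) = 4318/757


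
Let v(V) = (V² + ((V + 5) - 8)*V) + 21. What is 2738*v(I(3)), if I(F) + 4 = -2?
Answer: 303918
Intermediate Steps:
I(F) = -6 (I(F) = -4 - 2 = -6)
v(V) = 21 + V² + V*(-3 + V) (v(V) = (V² + ((5 + V) - 8)*V) + 21 = (V² + (-3 + V)*V) + 21 = (V² + V*(-3 + V)) + 21 = 21 + V² + V*(-3 + V))
2738*v(I(3)) = 2738*(21 - 3*(-6) + 2*(-6)²) = 2738*(21 + 18 + 2*36) = 2738*(21 + 18 + 72) = 2738*111 = 303918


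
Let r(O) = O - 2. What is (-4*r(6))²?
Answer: 256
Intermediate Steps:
r(O) = -2 + O
(-4*r(6))² = (-4*(-2 + 6))² = (-4*4)² = (-16)² = 256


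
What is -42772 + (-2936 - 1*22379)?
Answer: -68087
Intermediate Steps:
-42772 + (-2936 - 1*22379) = -42772 + (-2936 - 22379) = -42772 - 25315 = -68087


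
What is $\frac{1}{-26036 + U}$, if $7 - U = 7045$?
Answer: $- \frac{1}{33074} \approx -3.0235 \cdot 10^{-5}$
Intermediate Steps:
$U = -7038$ ($U = 7 - 7045 = -7038$)
$\frac{1}{-26036 + U} = \frac{1}{-26036 - 7038} = \frac{1}{-33074} = - \frac{1}{33074}$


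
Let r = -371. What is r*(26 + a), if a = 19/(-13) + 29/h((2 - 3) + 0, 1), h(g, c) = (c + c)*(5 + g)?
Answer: -1086659/104 ≈ -10449.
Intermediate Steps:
h(g, c) = 2*c*(5 + g) (h(g, c) = (2*c)*(5 + g) = 2*c*(5 + g))
a = 225/104 (a = 19/(-13) + 29/((2*1*(5 + ((2 - 3) + 0)))) = 19*(-1/13) + 29/((2*1*(5 + (-1 + 0)))) = -19/13 + 29/((2*1*(5 - 1))) = -19/13 + 29/((2*1*4)) = -19/13 + 29/8 = 225/104 ≈ 2.1635)
r*(26 + a) = -371*(26 + 225/104) = -371*2929/104 = -1086659/104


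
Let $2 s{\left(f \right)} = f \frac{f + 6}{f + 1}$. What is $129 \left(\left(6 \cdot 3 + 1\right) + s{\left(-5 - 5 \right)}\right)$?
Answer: $\frac{6493}{3} \approx 2164.3$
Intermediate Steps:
$s{\left(f \right)} = \frac{f \left(6 + f\right)}{2 \left(1 + f\right)}$ ($s{\left(f \right)} = \frac{f \frac{f + 6}{f + 1}}{2} = \frac{f \frac{6 + f}{1 + f}}{2} = \frac{f \frac{1}{1 + f} \left(6 + f\right)}{2} = \frac{f \left(6 + f\right)}{2 \left(1 + f\right)}$)
$129 \left(\left(6 \cdot 3 + 1\right) + s{\left(-5 - 5 \right)}\right) = 129 \left(\left(6 \cdot 3 + 1\right) + \frac{\left(-5 - 5\right) \left(6 - 10\right)}{2 \left(1 - 10\right)}\right) = 129 \left(\left(18 + 1\right) + \frac{1}{2} \left(-10\right) \frac{1}{1 - 10} \left(6 - 10\right)\right) = 129 \left(19 + \frac{1}{2} \left(-10\right) \frac{1}{-9} \left(-4\right)\right) = 129 \left(19 + \frac{1}{2} \left(-10\right) \left(- \frac{1}{9}\right) \left(-4\right)\right) = 129 \left(19 - \frac{20}{9}\right) = 129 \cdot \frac{151}{9} = \frac{6493}{3}$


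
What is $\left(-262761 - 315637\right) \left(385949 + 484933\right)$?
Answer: $-503716407036$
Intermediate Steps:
$\left(-262761 - 315637\right) \left(385949 + 484933\right) = \left(-578398\right) 870882 = -503716407036$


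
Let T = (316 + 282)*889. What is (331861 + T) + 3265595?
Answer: 4129078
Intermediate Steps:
T = 531622 (T = 598*889 = 531622)
(331861 + T) + 3265595 = (331861 + 531622) + 3265595 = 863483 + 3265595 = 4129078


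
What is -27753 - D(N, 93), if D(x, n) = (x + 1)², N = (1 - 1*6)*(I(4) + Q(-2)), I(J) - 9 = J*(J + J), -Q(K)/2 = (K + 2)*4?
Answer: -69369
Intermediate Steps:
Q(K) = -16 - 8*K (Q(K) = -2*(K + 2)*4 = -2*(2 + K)*4 = -2*(8 + 4*K) = -16 - 8*K)
I(J) = 9 + 2*J² (I(J) = 9 + J*(J + J) = 9 + J*(2*J) = 9 + 2*J²)
N = -205 (N = (1 - 1*6)*((9 + 2*4²) + (-16 - 8*(-2))) = (1 - 6)*((9 + 2*16) + (-16 + 16)) = -5*((9 + 32) + 0) = -5*(41 + 0) = -5*41 = -205)
D(x, n) = (1 + x)²
-27753 - D(N, 93) = -27753 - (1 - 205)² = -27753 - 1*(-204)² = -27753 - 1*41616 = -27753 - 41616 = -69369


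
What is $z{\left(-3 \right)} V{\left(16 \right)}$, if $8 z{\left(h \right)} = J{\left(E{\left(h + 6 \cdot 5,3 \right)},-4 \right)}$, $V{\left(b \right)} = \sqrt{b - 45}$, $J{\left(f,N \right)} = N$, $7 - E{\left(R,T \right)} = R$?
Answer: $- \frac{i \sqrt{29}}{2} \approx - 2.6926 i$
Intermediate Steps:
$E{\left(R,T \right)} = 7 - R$
$V{\left(b \right)} = \sqrt{-45 + b}$
$z{\left(h \right)} = - \frac{1}{2}$ ($z{\left(h \right)} = \frac{1}{8} \left(-4\right) = - \frac{1}{2}$)
$z{\left(-3 \right)} V{\left(16 \right)} = - \frac{\sqrt{-45 + 16}}{2} = - \frac{\sqrt{-29}}{2} = - \frac{i \sqrt{29}}{2}$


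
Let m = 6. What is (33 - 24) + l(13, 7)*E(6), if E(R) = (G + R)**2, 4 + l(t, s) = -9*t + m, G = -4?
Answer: -451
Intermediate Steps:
l(t, s) = 2 - 9*t (l(t, s) = -4 + (-9*t + 6) = -4 + (6 - 9*t) = 2 - 9*t)
E(R) = (-4 + R)**2
(33 - 24) + l(13, 7)*E(6) = (33 - 24) + (2 - 9*13)*(-4 + 6)**2 = 9 + (2 - 117)*2**2 = 9 - 115*4 = 9 - 460 = -451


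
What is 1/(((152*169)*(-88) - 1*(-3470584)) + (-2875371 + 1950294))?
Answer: 1/284963 ≈ 3.5092e-6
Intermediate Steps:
1/(((152*169)*(-88) - 1*(-3470584)) + (-2875371 + 1950294)) = 1/((25688*(-88) + 3470584) - 925077) = 1/((-2260544 + 3470584) - 925077) = 1/(1210040 - 925077) = 1/284963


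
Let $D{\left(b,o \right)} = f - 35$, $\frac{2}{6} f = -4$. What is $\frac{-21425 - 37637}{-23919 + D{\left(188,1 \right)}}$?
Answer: $\frac{29531}{11983} \approx 2.4644$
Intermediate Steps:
$f = -12$ ($f = 3 \left(-4\right) = -12$)
$D{\left(b,o \right)} = -47$ ($D{\left(b,o \right)} = -12 - 35 = -47$)
$\frac{-21425 - 37637}{-23919 + D{\left(188,1 \right)}} = \frac{-21425 - 37637}{-23919 - 47} = - \frac{59062}{-23966} = \left(-59062\right) \left(- \frac{1}{23966}\right) = \frac{29531}{11983}$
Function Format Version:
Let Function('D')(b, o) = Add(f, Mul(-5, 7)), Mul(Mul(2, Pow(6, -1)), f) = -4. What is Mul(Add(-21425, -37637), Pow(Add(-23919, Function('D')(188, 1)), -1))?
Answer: Rational(29531, 11983) ≈ 2.4644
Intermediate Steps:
f = -12 (f = Mul(3, -4) = -12)
Function('D')(b, o) = -47 (Function('D')(b, o) = Add(-12, Mul(-5, 7)) = Add(-12, -35) = -47)
Mul(Add(-21425, -37637), Pow(Add(-23919, Function('D')(188, 1)), -1)) = Mul(Add(-21425, -37637), Pow(Add(-23919, -47), -1)) = Mul(-59062, Pow(-23966, -1)) = Mul(-59062, Rational(-1, 23966)) = Rational(29531, 11983)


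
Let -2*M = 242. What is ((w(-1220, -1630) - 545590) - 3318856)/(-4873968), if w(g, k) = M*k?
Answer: 229201/304623 ≈ 0.75241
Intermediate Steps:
M = -121 (M = -½*242 = -121)
w(g, k) = -121*k
((w(-1220, -1630) - 545590) - 3318856)/(-4873968) = ((-121*(-1630) - 545590) - 3318856)/(-4873968) = ((197230 - 545590) - 3318856)*(-1/4873968) = (-348360 - 3318856)*(-1/4873968) = -3667216*(-1/4873968) = 229201/304623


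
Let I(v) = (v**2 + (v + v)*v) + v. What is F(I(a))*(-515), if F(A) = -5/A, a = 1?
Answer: 2575/4 ≈ 643.75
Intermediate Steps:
I(v) = v + 3*v**2 (I(v) = (v**2 + (2*v)*v) + v = (v**2 + 2*v**2) + v = 3*v**2 + v = v + 3*v**2)
F(I(a))*(-515) = -5/(1 + 3*1)*(-515) = -5/(1 + 3)*(-515) = -5/(1*4)*(-515) = -5/4*(-515) = 2575/4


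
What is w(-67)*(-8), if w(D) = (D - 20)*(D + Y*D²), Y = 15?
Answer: 46818528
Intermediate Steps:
w(D) = (-20 + D)*(D + 15*D²) (w(D) = (D - 20)*(D + 15*D²) = (-20 + D)*(D + 15*D²))
w(-67)*(-8) = -67*(-20 - 299*(-67) + 15*(-67)²)*(-8) = -67*(-20 + 20033 + 15*4489)*(-8) = -67*(-20 + 20033 + 67335)*(-8) = -67*87348*(-8) = -5852316*(-8) = 46818528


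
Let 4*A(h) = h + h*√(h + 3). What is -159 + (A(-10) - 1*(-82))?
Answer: -159/2 - 5*I*√7/2 ≈ -79.5 - 6.6144*I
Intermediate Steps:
A(h) = h/4 + h*√(3 + h)/4 (A(h) = (h + h*√(h + 3))/4 = (h + h*√(3 + h))/4 = h/4 + h*√(3 + h)/4)
-159 + (A(-10) - 1*(-82)) = -159 + ((¼)*(-10)*(1 + √(3 - 10)) - 1*(-82)) = -159 + ((¼)*(-10)*(1 + √(-7)) + 82) = -159 + ((¼)*(-10)*(1 + I*√7) + 82) = -159 + ((-5/2 - 5*I*√7/2) + 82) = -159 + (159/2 - 5*I*√7/2) = -159/2 - 5*I*√7/2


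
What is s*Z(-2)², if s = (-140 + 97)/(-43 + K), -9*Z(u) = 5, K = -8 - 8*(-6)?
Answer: 1075/243 ≈ 4.4239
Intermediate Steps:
K = 40 (K = -8 + 48 = 40)
Z(u) = -5/9 (Z(u) = -⅑*5 = -5/9)
s = 43/3 (s = (-140 + 97)/(-43 + 40) = -43/(-3) = -43*(-⅓) = 43/3 ≈ 14.333)
s*Z(-2)² = 43*(-5/9)²/3 = (43/3)*(25/81) = 1075/243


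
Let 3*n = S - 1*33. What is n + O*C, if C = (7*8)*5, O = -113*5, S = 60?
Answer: -158191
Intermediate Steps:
O = -565
C = 280 (C = 56*5 = 280)
n = 9 (n = (60 - 1*33)/3 = (60 - 33)/3 = (1/3)*27 = 9)
n + O*C = 9 - 565*280 = 9 - 158200 = -158191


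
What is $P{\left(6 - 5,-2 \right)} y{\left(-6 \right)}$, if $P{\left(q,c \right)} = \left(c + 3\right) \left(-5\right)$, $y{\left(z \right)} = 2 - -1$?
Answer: $-15$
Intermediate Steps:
$y{\left(z \right)} = 3$ ($y{\left(z \right)} = 2 + 1 = 3$)
$P{\left(q,c \right)} = -15 - 5 c$ ($P{\left(q,c \right)} = \left(3 + c\right) \left(-5\right) = -15 - 5 c$)
$P{\left(6 - 5,-2 \right)} y{\left(-6 \right)} = \left(-15 - -10\right) 3 = \left(-15 + 10\right) 3 = \left(-5\right) 3 = -15$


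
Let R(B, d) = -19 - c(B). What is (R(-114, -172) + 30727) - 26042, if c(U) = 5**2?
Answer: 4641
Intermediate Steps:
c(U) = 25
R(B, d) = -44 (R(B, d) = -19 - 1*25 = -19 - 25 = -44)
(R(-114, -172) + 30727) - 26042 = (-44 + 30727) - 26042 = 30683 - 26042 = 4641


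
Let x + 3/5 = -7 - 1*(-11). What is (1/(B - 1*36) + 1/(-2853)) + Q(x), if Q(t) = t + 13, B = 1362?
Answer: 103406677/6305130 ≈ 16.400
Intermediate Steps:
x = 17/5 (x = -⅗ + (-7 - 1*(-11)) = -⅗ + (-7 + 11) = -⅗ + 4 = 17/5 ≈ 3.4000)
Q(t) = 13 + t
(1/(B - 1*36) + 1/(-2853)) + Q(x) = (1/(1362 - 1*36) + 1/(-2853)) + (13 + 17/5) = (1/(1362 - 36) - 1/2853) + 82/5 = (1/1326 - 1/2853) + 82/5 = 509/1261026 + 82/5 = 103406677/6305130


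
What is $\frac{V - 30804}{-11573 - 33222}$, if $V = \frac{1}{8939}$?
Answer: $\frac{55071391}{80084501} \approx 0.68767$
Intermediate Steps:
$V = \frac{1}{8939} \approx 0.00011187$
$\frac{V - 30804}{-11573 - 33222} = \frac{\frac{1}{8939} - 30804}{-11573 - 33222} = - \frac{275356955}{8939 \left(-44795\right)} = \left(- \frac{275356955}{8939}\right) \left(- \frac{1}{44795}\right) = \frac{55071391}{80084501}$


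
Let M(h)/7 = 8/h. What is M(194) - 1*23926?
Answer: -2320794/97 ≈ -23926.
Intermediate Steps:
M(h) = 56/h (M(h) = 7*(8/h) = 56/h)
M(194) - 1*23926 = 56/194 - 1*23926 = 56*(1/194) - 23926 = 28/97 - 23926 = -2320794/97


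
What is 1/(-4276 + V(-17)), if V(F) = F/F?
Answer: -1/4275 ≈ -0.00023392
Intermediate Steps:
V(F) = 1
1/(-4276 + V(-17)) = 1/(-4276 + 1) = 1/(-4275) = -1/4275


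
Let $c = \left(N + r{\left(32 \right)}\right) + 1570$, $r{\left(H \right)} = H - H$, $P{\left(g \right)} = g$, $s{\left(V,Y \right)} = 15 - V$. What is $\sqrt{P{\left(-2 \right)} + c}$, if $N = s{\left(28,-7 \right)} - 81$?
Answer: $\sqrt{1474} \approx 38.393$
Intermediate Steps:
$N = -94$ ($N = \left(15 - 28\right) - 81 = -13 - 81 = -94$)
$r{\left(H \right)} = 0$
$c = 1476$ ($c = \left(-94 + 0\right) + 1570 = -94 + 1570 = 1476$)
$\sqrt{P{\left(-2 \right)} + c} = \sqrt{-2 + 1476} = \sqrt{1474}$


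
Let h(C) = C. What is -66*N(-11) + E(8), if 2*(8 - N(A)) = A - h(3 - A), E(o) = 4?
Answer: -1349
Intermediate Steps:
N(A) = 19/2 - A (N(A) = 8 - (A - (3 - A))/2 = 8 - (A + (-3 + A))/2 = 8 - (-3 + 2*A)/2 = 8 + (3/2 - A) = 19/2 - A)
-66*N(-11) + E(8) = -66*(19/2 - 1*(-11)) + 4 = -66*(19/2 + 11) + 4 = -66*41/2 + 4 = -1353 + 4 = -1349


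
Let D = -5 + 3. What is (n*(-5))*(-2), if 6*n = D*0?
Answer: 0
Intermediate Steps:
D = -2
n = 0 (n = (-2*0)/6 = (1/6)*0 = 0)
(n*(-5))*(-2) = (0*(-5))*(-2) = 0*(-2) = 0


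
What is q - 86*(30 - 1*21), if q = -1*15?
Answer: -789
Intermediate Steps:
q = -15
q - 86*(30 - 1*21) = -15 - 86*(30 - 1*21) = -15 - 86*(30 - 21) = -15 - 86*9 = -15 - 774 = -789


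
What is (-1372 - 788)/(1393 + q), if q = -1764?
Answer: 2160/371 ≈ 5.8221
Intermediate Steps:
(-1372 - 788)/(1393 + q) = (-1372 - 788)/(1393 - 1764) = -2160/(-371) = -2160*(-1/371) = 2160/371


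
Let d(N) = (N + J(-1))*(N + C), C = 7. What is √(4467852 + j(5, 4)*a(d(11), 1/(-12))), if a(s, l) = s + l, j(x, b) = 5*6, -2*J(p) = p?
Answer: √17896238/2 ≈ 2115.2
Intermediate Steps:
J(p) = -p/2
d(N) = (½ + N)*(7 + N) (d(N) = (N - ½*(-1))*(N + 7) = (N + ½)*(7 + N) = (½ + N)*(7 + N))
j(x, b) = 30
a(s, l) = l + s
√(4467852 + j(5, 4)*a(d(11), 1/(-12))) = √(4467852 + 30*(1/(-12) + (7/2 + 11² + (15/2)*11))) = √(4467852 + 30*(-1/12 + (7/2 + 121 + 165/2))) = √(4467852 + 30*(-1/12 + 207)) = √(4467852 + 30*(2483/12)) = √(4467852 + 12415/2) = √(8948119/2) = √17896238/2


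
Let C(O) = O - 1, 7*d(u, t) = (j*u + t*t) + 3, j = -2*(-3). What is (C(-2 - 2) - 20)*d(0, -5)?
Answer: -100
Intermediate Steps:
j = 6
d(u, t) = 3/7 + t²/7 + 6*u/7 (d(u, t) = ((6*u + t*t) + 3)/7 = ((6*u + t²) + 3)/7 = ((t² + 6*u) + 3)/7 = (3 + t² + 6*u)/7 = 3/7 + t²/7 + 6*u/7)
C(O) = -1 + O
(C(-2 - 2) - 20)*d(0, -5) = ((-1 + (-2 - 2)) - 20)*(3/7 + (⅐)*(-5)² + (6/7)*0) = ((-1 - 4) - 20)*(3/7 + (⅐)*25 + 0) = (-5 - 20)*(3/7 + 25/7 + 0) = -25*4 = -100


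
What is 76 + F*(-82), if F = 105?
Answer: -8534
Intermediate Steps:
76 + F*(-82) = 76 + 105*(-82) = 76 - 8610 = -8534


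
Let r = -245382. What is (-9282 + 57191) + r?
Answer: -197473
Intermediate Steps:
(-9282 + 57191) + r = (-9282 + 57191) - 245382 = 47909 - 245382 = -197473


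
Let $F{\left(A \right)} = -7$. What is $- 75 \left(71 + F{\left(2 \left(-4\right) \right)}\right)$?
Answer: $-4800$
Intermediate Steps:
$- 75 \left(71 + F{\left(2 \left(-4\right) \right)}\right) = - 75 \left(71 - 7\right) = \left(-75\right) 64 = -4800$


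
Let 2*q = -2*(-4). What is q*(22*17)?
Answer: 1496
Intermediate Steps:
q = 4 (q = (-2*(-4))/2 = (1/2)*8 = 4)
q*(22*17) = 4*(22*17) = 4*374 = 1496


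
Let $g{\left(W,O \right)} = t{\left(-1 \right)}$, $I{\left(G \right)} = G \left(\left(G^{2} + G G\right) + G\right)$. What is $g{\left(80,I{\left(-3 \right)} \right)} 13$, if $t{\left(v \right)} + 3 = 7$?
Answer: $52$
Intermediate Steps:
$t{\left(v \right)} = 4$ ($t{\left(v \right)} = -3 + 7 = 4$)
$I{\left(G \right)} = G \left(G + 2 G^{2}\right)$ ($I{\left(G \right)} = G \left(\left(G^{2} + G^{2}\right) + G\right) = G \left(2 G^{2} + G\right) = G \left(G + 2 G^{2}\right)$)
$g{\left(W,O \right)} = 4$
$g{\left(80,I{\left(-3 \right)} \right)} 13 = 4 \cdot 13 = 52$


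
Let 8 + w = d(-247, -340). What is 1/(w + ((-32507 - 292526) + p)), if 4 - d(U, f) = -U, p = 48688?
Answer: -1/276596 ≈ -3.6154e-6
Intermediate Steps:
d(U, f) = 4 + U (d(U, f) = 4 - (-1)*U = 4 + U)
w = -251 (w = -8 + (4 - 247) = -8 - 243 = -251)
1/(w + ((-32507 - 292526) + p)) = 1/(-251 + ((-32507 - 292526) + 48688)) = 1/(-251 + (-325033 + 48688)) = 1/(-251 - 276345) = 1/(-276596) = -1/276596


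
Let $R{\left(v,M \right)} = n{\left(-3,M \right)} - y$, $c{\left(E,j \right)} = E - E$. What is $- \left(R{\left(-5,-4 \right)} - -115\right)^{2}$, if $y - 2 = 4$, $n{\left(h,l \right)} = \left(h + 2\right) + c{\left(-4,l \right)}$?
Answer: $-11664$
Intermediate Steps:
$c{\left(E,j \right)} = 0$
$n{\left(h,l \right)} = 2 + h$ ($n{\left(h,l \right)} = \left(h + 2\right) + 0 = \left(2 + h\right) + 0 = 2 + h$)
$y = 6$ ($y = 2 + 4 = 6$)
$R{\left(v,M \right)} = -7$ ($R{\left(v,M \right)} = \left(2 - 3\right) - 6 = -1 - 6 = -7$)
$- \left(R{\left(-5,-4 \right)} - -115\right)^{2} = - \left(-7 - -115\right)^{2} = - \left(-7 + 115\right)^{2} = - 108^{2} = \left(-1\right) 11664 = -11664$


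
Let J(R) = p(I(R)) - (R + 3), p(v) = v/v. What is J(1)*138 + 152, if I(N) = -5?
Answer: -262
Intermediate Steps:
p(v) = 1
J(R) = -2 - R (J(R) = 1 - (R + 3) = 1 - (3 + R) = 1 + (-3 - R) = -2 - R)
J(1)*138 + 152 = (-2 - 1*1)*138 + 152 = (-2 - 1)*138 + 152 = -3*138 + 152 = -414 + 152 = -262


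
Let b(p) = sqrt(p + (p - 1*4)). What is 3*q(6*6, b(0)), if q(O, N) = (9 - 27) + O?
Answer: 54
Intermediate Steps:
b(p) = sqrt(-4 + 2*p) (b(p) = sqrt(p + (p - 4)) = sqrt(p + (-4 + p)) = sqrt(-4 + 2*p))
q(O, N) = -18 + O
3*q(6*6, b(0)) = 3*(-18 + 6*6) = 3*(-18 + 36) = 3*18 = 54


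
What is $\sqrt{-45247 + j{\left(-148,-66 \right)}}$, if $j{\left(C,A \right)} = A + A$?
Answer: $i \sqrt{45379} \approx 213.02 i$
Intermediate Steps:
$j{\left(C,A \right)} = 2 A$
$\sqrt{-45247 + j{\left(-148,-66 \right)}} = \sqrt{-45247 + 2 \left(-66\right)} = \sqrt{-45247 - 132} = \sqrt{-45379} = i \sqrt{45379}$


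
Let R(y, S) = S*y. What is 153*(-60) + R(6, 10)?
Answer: -9120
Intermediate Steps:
153*(-60) + R(6, 10) = 153*(-60) + 10*6 = -9180 + 60 = -9120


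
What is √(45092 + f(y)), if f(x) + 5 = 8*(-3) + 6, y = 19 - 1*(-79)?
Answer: √45069 ≈ 212.29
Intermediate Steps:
y = 98 (y = 19 + 79 = 98)
f(x) = -23 (f(x) = -5 + (8*(-3) + 6) = -5 + (-24 + 6) = -5 - 18 = -23)
√(45092 + f(y)) = √(45092 - 23) = √45069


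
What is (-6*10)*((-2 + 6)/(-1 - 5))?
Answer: 40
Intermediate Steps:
(-6*10)*((-2 + 6)/(-1 - 5)) = -240/(-6) = -240*(-1)/6 = -60*(-⅔) = 40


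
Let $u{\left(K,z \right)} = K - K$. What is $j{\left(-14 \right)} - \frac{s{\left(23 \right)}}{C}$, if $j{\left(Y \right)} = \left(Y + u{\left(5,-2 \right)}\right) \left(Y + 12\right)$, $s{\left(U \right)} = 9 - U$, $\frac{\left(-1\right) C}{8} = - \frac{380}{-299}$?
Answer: $\frac{40467}{1520} \approx 26.623$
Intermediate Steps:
$C = - \frac{3040}{299}$ ($C = - 8 \left(- \frac{380}{-299}\right) = - 8 \left(\left(-380\right) \left(- \frac{1}{299}\right)\right) = \left(-8\right) \frac{380}{299} = - \frac{3040}{299} \approx -10.167$)
$u{\left(K,z \right)} = 0$
$j{\left(Y \right)} = Y \left(12 + Y\right)$ ($j{\left(Y \right)} = \left(Y + 0\right) \left(Y + 12\right) = Y \left(12 + Y\right)$)
$j{\left(-14 \right)} - \frac{s{\left(23 \right)}}{C} = - 14 \left(12 - 14\right) - \frac{9 - 23}{- \frac{3040}{299}} = \left(-14\right) \left(-2\right) - \left(9 - 23\right) \left(- \frac{299}{3040}\right) = 28 - \left(-14\right) \left(- \frac{299}{3040}\right) = 28 - \frac{2093}{1520} = \frac{40467}{1520}$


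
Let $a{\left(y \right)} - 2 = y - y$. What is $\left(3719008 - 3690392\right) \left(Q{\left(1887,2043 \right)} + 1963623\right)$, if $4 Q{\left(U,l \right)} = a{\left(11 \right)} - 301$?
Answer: $56188896722$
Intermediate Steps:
$a{\left(y \right)} = 2$ ($a{\left(y \right)} = 2 + \left(y - y\right) = 2 + 0 = 2$)
$Q{\left(U,l \right)} = - \frac{299}{4}$ ($Q{\left(U,l \right)} = \frac{2 - 301}{4} = \frac{1}{4} \left(-299\right) = - \frac{299}{4}$)
$\left(3719008 - 3690392\right) \left(Q{\left(1887,2043 \right)} + 1963623\right) = \left(3719008 - 3690392\right) \left(- \frac{299}{4} + 1963623\right) = 28616 \cdot \frac{7854193}{4} = 56188896722$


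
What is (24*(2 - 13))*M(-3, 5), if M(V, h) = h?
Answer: -1320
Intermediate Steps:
(24*(2 - 13))*M(-3, 5) = (24*(2 - 13))*5 = (24*(-11))*5 = -264*5 = -1320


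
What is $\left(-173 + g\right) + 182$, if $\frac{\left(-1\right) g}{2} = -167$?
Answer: $343$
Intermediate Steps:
$g = 334$ ($g = \left(-2\right) \left(-167\right) = 334$)
$\left(-173 + g\right) + 182 = \left(-173 + 334\right) + 182 = 161 + 182 = 343$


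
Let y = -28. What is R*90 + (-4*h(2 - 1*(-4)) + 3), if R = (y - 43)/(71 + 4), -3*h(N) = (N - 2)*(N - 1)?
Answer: -833/15 ≈ -55.533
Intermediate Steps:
h(N) = -(-1 + N)*(-2 + N)/3 (h(N) = -(N - 2)*(N - 1)/3 = -(-2 + N)*(-1 + N)/3 = -(-1 + N)*(-2 + N)/3)
R = -71/75 (R = (-28 - 43)/(71 + 4) = -71/75 ≈ -0.94667)
R*90 + (-4*h(2 - 1*(-4)) + 3) = -71/75*90 + (-4*(-⅔ + (2 - 1*(-4)) - (2 - 1*(-4))²/3) + 3) = -426/5 + (-4*(-⅔ + (2 + 4) - (2 + 4)²/3) + 3) = -426/5 + (-4*(-⅔ + 6 - ⅓*6²) + 3) = -426/5 + (-4*(-⅔ + 6 - ⅓*36) + 3) = -426/5 + (-4*(-⅔ + 6 - 12) + 3) = -426/5 + (-4*(-20/3) + 3) = -426/5 + (80/3 + 3) = -426/5 + 89/3 = -833/15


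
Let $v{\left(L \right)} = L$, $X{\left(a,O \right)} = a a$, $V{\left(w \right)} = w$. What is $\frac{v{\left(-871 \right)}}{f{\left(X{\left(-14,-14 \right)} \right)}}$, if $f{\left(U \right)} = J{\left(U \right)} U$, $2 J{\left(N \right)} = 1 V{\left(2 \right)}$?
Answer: $- \frac{871}{196} \approx -4.4439$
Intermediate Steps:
$X{\left(a,O \right)} = a^{2}$
$J{\left(N \right)} = 1$ ($J{\left(N \right)} = \frac{1 \cdot 2}{2} = \frac{1}{2} \cdot 2 = 1$)
$f{\left(U \right)} = U$ ($f{\left(U \right)} = 1 U = U$)
$\frac{v{\left(-871 \right)}}{f{\left(X{\left(-14,-14 \right)} \right)}} = - \frac{871}{\left(-14\right)^{2}} = - \frac{871}{196}$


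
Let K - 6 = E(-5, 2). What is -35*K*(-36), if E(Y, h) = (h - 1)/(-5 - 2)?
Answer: 7380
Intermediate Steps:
E(Y, h) = ⅐ - h/7 (E(Y, h) = (-1 + h)/(-7) = (-1 + h)*(-⅐) = ⅐ - h/7)
K = 41/7 (K = 6 + (⅐ - ⅐*2) = 6 + (⅐ - 2/7) = 6 - ⅐ = 41/7 ≈ 5.8571)
-35*K*(-36) = -35*41/7*(-36) = -205*(-36) = 7380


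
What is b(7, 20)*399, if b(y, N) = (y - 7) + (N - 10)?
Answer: 3990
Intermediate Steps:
b(y, N) = -17 + N + y (b(y, N) = (-7 + y) + (-10 + N) = -17 + N + y)
b(7, 20)*399 = (-17 + 20 + 7)*399 = 10*399 = 3990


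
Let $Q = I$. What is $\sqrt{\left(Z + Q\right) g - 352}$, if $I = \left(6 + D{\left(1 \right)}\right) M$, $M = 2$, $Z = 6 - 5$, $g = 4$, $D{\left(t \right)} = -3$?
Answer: $18 i \approx 18.0 i$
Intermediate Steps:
$Z = 1$
$I = 6$ ($I = \left(6 - 3\right) 2 = 3 \cdot 2 = 6$)
$Q = 6$
$\sqrt{\left(Z + Q\right) g - 352} = \sqrt{\left(1 + 6\right) 4 - 352} = \sqrt{7 \cdot 4 - 352} = \sqrt{28 - 352} = \sqrt{-324} = 18 i$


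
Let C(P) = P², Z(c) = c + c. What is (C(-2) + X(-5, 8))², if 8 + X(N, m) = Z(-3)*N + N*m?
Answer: 196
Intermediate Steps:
Z(c) = 2*c
X(N, m) = -8 - 6*N + N*m (X(N, m) = -8 + ((2*(-3))*N + N*m) = -8 + (-6*N + N*m) = -8 - 6*N + N*m)
(C(-2) + X(-5, 8))² = ((-2)² + (-8 - 6*(-5) - 5*8))² = (4 + (-8 + 30 - 40))² = (4 - 18)² = (-14)² = 196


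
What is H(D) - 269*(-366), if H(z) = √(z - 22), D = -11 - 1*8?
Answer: 98454 + I*√41 ≈ 98454.0 + 6.4031*I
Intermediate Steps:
D = -19 (D = -11 - 8 = -19)
H(z) = √(-22 + z)
H(D) - 269*(-366) = √(-22 - 19) - 269*(-366) = √(-41) + 98454 = I*√41 + 98454 = 98454 + I*√41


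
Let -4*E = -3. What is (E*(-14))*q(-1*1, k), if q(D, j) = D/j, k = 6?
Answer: 7/4 ≈ 1.7500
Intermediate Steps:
E = ¾ (E = -¼*(-3) = ¾ ≈ 0.75000)
(E*(-14))*q(-1*1, k) = ((¾)*(-14))*(-1*1/6) = -(-21)/(2*6) = -21/2*(-⅙) = 7/4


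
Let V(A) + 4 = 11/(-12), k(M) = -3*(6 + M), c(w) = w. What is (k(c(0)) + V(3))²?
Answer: 75625/144 ≈ 525.17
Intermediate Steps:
k(M) = -18 - 3*M
V(A) = -59/12 (V(A) = -4 + 11/(-12) = -4 + 11*(-1/12) = -4 - 11/12 = -59/12)
(k(c(0)) + V(3))² = ((-18 - 3*0) - 59/12)² = ((-18 + 0) - 59/12)² = (-18 - 59/12)² = (-275/12)² = 75625/144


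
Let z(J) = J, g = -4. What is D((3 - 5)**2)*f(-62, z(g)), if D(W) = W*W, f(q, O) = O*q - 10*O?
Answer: 4608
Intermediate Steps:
f(q, O) = -10*O + O*q
D(W) = W**2
D((3 - 5)**2)*f(-62, z(g)) = ((3 - 5)**2)**2*(-4*(-10 - 62)) = ((-2)**2)**2*(-4*(-72)) = 4**2*288 = 16*288 = 4608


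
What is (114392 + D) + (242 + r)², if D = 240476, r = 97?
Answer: 469789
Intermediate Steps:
(114392 + D) + (242 + r)² = (114392 + 240476) + (242 + 97)² = 354868 + 339² = 354868 + 114921 = 469789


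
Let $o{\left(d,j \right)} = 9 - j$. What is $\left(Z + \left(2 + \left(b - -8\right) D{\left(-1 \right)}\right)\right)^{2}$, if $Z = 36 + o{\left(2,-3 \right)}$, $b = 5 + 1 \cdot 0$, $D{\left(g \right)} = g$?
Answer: $1369$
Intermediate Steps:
$b = 5$ ($b = 5 + 0 = 5$)
$Z = 48$ ($Z = 36 + \left(9 - -3\right) = 36 + \left(9 + 3\right) = 36 + 12 = 48$)
$\left(Z + \left(2 + \left(b - -8\right) D{\left(-1 \right)}\right)\right)^{2} = \left(48 + \left(2 + \left(5 - -8\right) \left(-1\right)\right)\right)^{2} = \left(48 + \left(2 + \left(5 + 8\right) \left(-1\right)\right)\right)^{2} = \left(48 + \left(2 + 13 \left(-1\right)\right)\right)^{2} = \left(48 + \left(2 - 13\right)\right)^{2} = \left(48 - 11\right)^{2} = 37^{2} = 1369$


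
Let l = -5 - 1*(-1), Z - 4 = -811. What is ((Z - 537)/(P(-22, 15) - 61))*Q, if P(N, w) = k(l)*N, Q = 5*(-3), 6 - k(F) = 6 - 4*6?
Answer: -20160/589 ≈ -34.227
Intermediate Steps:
Z = -807 (Z = 4 - 811 = -807)
l = -4 (l = -5 + 1 = -4)
k(F) = 24 (k(F) = 6 - (6 - 4*6) = 6 - (6 - 24) = 6 - 1*(-18) = 6 + 18 = 24)
Q = -15
P(N, w) = 24*N
((Z - 537)/(P(-22, 15) - 61))*Q = ((-807 - 537)/(24*(-22) - 61))*(-15) = -1344/(-528 - 61)*(-15) = -1344/(-589)*(-15) = -1344*(-1/589)*(-15) = (1344/589)*(-15) = -20160/589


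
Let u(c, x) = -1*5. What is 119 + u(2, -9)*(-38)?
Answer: 309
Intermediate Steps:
u(c, x) = -5
119 + u(2, -9)*(-38) = 119 - 5*(-38) = 119 + 190 = 309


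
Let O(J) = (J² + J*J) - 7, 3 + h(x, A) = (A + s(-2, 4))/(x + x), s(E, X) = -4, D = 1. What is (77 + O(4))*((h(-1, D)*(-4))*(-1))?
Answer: -612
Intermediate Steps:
h(x, A) = -3 + (-4 + A)/(2*x) (h(x, A) = -3 + (A - 4)/(x + x) = -3 + (-4 + A)/((2*x)) = -3 + (-4 + A)*(1/(2*x)) = -3 + (-4 + A)/(2*x))
O(J) = -7 + 2*J² (O(J) = (J² + J²) - 7 = 2*J² - 7 = -7 + 2*J²)
(77 + O(4))*((h(-1, D)*(-4))*(-1)) = (77 + (-7 + 2*4²))*((((½)*(-4 + 1 - 6*(-1))/(-1))*(-4))*(-1)) = (77 + (-7 + 2*16))*((((½)*(-1)*(-4 + 1 + 6))*(-4))*(-1)) = (77 + (-7 + 32))*((((½)*(-1)*3)*(-4))*(-1)) = (77 + 25)*(-3/2*(-4)*(-1)) = 102*(6*(-1)) = 102*(-6) = -612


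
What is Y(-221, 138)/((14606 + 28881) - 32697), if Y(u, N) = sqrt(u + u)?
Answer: I*sqrt(442)/10790 ≈ 0.0019485*I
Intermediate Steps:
Y(u, N) = sqrt(2)*sqrt(u) (Y(u, N) = sqrt(2*u) = sqrt(2)*sqrt(u))
Y(-221, 138)/((14606 + 28881) - 32697) = (sqrt(2)*sqrt(-221))/((14606 + 28881) - 32697) = (sqrt(2)*(I*sqrt(221)))/(43487 - 32697) = (I*sqrt(442))/10790 = (I*sqrt(442))*(1/10790) = I*sqrt(442)/10790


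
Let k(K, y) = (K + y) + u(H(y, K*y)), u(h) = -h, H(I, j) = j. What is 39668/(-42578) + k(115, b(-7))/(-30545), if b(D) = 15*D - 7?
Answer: -880095717/650272505 ≈ -1.3534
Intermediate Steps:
b(D) = -7 + 15*D
k(K, y) = K + y - K*y (k(K, y) = (K + y) - K*y = K + y - K*y)
39668/(-42578) + k(115, b(-7))/(-30545) = 39668/(-42578) + (115 + (-7 + 15*(-7)) - 1*115*(-7 + 15*(-7)))/(-30545) = 39668*(-1/42578) + (115 + (-7 - 105) - 1*115*(-7 - 105))*(-1/30545) = -19834/21289 + (115 - 112 - 1*115*(-112))*(-1/30545) = -19834/21289 + (115 - 112 + 12880)*(-1/30545) = -19834/21289 + 12883*(-1/30545) = -19834/21289 - 12883/30545 = -880095717/650272505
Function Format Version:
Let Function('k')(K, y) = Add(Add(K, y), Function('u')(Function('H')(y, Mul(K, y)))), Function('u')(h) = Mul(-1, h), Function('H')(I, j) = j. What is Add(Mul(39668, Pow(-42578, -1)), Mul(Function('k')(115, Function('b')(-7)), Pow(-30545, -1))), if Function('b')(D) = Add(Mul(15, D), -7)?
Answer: Rational(-880095717, 650272505) ≈ -1.3534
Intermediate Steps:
Function('b')(D) = Add(-7, Mul(15, D))
Function('k')(K, y) = Add(K, y, Mul(-1, K, y)) (Function('k')(K, y) = Add(Add(K, y), Mul(-1, Mul(K, y))) = Add(Add(K, y), Mul(-1, K, y)) = Add(K, y, Mul(-1, K, y)))
Add(Mul(39668, Pow(-42578, -1)), Mul(Function('k')(115, Function('b')(-7)), Pow(-30545, -1))) = Add(Mul(39668, Pow(-42578, -1)), Mul(Add(115, Add(-7, Mul(15, -7)), Mul(-1, 115, Add(-7, Mul(15, -7)))), Pow(-30545, -1))) = Add(Mul(39668, Rational(-1, 42578)), Mul(Add(115, Add(-7, -105), Mul(-1, 115, Add(-7, -105))), Rational(-1, 30545))) = Add(Rational(-19834, 21289), Mul(Add(115, -112, Mul(-1, 115, -112)), Rational(-1, 30545))) = Add(Rational(-19834, 21289), Mul(Add(115, -112, 12880), Rational(-1, 30545))) = Add(Rational(-19834, 21289), Mul(12883, Rational(-1, 30545))) = Add(Rational(-19834, 21289), Rational(-12883, 30545)) = Rational(-880095717, 650272505)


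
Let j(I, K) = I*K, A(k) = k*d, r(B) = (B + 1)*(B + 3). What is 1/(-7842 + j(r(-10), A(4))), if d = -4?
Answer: -1/8850 ≈ -0.00011299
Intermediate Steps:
r(B) = (1 + B)*(3 + B)
A(k) = -4*k (A(k) = k*(-4) = -4*k)
1/(-7842 + j(r(-10), A(4))) = 1/(-7842 + (3 + (-10)**2 + 4*(-10))*(-4*4)) = 1/(-7842 + (3 + 100 - 40)*(-16)) = 1/(-7842 + 63*(-16)) = 1/(-7842 - 1008) = 1/(-8850) = -1/8850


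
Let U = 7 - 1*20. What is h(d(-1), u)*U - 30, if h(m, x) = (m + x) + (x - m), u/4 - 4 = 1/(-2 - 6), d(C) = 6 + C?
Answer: -433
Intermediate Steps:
u = 31/2 (u = 16 + 4/(-2 - 6) = 16 + 4/(-8) = 16 + 4*(-⅛) = 16 - ½ = 31/2 ≈ 15.500)
U = -13 (U = 7 - 20 = -13)
h(m, x) = 2*x
h(d(-1), u)*U - 30 = (2*(31/2))*(-13) - 30 = 31*(-13) - 30 = -403 - 30 = -433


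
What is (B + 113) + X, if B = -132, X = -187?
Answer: -206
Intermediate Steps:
(B + 113) + X = (-132 + 113) - 187 = -19 - 187 = -206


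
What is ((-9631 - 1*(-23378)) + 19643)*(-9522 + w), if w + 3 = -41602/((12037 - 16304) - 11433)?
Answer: -249591749211/785 ≈ -3.1795e+8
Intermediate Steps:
w = -2749/7850 (w = -3 - 41602/((12037 - 16304) - 11433) = -3 - 41602/(-4267 - 11433) = -3 - 41602/(-15700) = -3 - 41602*(-1/15700) = -3 + 20801/7850 = -2749/7850 ≈ -0.35019)
((-9631 - 1*(-23378)) + 19643)*(-9522 + w) = ((-9631 - 1*(-23378)) + 19643)*(-9522 - 2749/7850) = ((-9631 + 23378) + 19643)*(-74750449/7850) = (13747 + 19643)*(-74750449/7850) = 33390*(-74750449/7850) = -249591749211/785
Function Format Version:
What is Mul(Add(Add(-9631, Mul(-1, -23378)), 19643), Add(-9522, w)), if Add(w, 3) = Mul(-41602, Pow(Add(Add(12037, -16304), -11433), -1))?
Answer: Rational(-249591749211, 785) ≈ -3.1795e+8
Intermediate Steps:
w = Rational(-2749, 7850) (w = Add(-3, Mul(-41602, Pow(Add(Add(12037, -16304), -11433), -1))) = Add(-3, Mul(-41602, Pow(Add(-4267, -11433), -1))) = Add(-3, Mul(-41602, Pow(-15700, -1))) = Add(-3, Mul(-41602, Rational(-1, 15700))) = Add(-3, Rational(20801, 7850)) = Rational(-2749, 7850) ≈ -0.35019)
Mul(Add(Add(-9631, Mul(-1, -23378)), 19643), Add(-9522, w)) = Mul(Add(Add(-9631, Mul(-1, -23378)), 19643), Add(-9522, Rational(-2749, 7850))) = Mul(Add(Add(-9631, 23378), 19643), Rational(-74750449, 7850)) = Mul(Add(13747, 19643), Rational(-74750449, 7850)) = Mul(33390, Rational(-74750449, 7850)) = Rational(-249591749211, 785)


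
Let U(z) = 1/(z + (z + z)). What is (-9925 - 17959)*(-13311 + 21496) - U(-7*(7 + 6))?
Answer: -62306937419/273 ≈ -2.2823e+8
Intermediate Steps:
U(z) = 1/(3*z) (U(z) = 1/(z + 2*z) = 1/(3*z))
(-9925 - 17959)*(-13311 + 21496) - U(-7*(7 + 6)) = (-9925 - 17959)*(-13311 + 21496) - 1/(3*((-7*(7 + 6)))) = -27884*8185 - 1/(3*((-7*13))) = -228230540 - 1/(3*(-91)) = -228230540 - (-1)/(3*91) = -228230540 - 1*(-1/273) = -228230540 + 1/273 = -62306937419/273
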